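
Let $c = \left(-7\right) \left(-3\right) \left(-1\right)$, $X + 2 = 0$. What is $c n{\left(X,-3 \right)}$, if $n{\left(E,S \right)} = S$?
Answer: $63$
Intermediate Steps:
$X = -2$ ($X = -2 + 0 = -2$)
$c = -21$ ($c = 21 \left(-1\right) = -21$)
$c n{\left(X,-3 \right)} = \left(-21\right) \left(-3\right) = 63$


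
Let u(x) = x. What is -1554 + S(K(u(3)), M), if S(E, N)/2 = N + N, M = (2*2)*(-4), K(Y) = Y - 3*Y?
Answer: -1618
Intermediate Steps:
K(Y) = -2*Y
M = -16 (M = 4*(-4) = -16)
S(E, N) = 4*N (S(E, N) = 2*(N + N) = 2*(2*N) = 4*N)
-1554 + S(K(u(3)), M) = -1554 + 4*(-16) = -1554 - 64 = -1618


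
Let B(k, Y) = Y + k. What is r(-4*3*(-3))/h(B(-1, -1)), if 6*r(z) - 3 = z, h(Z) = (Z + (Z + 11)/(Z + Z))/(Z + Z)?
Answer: 104/17 ≈ 6.1176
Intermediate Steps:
h(Z) = (Z + (11 + Z)/(2*Z))/(2*Z) (h(Z) = (Z + (11 + Z)/((2*Z)))/((2*Z)) = (Z + (11 + Z)*(1/(2*Z)))*(1/(2*Z)) = (Z + (11 + Z)/(2*Z))*(1/(2*Z)) = (Z + (11 + Z)/(2*Z))/(2*Z))
r(z) = ½ + z/6
r(-4*3*(-3))/h(B(-1, -1)) = (½ + (-4*3*(-3))/6)/(((11 + (-1 - 1) + 2*(-1 - 1)²)/(4*(-1 - 1)²))) = (½ + (-12*(-3))/6)/(((¼)*(11 - 2 + 2*(-2)²)/(-2)²)) = (½ + (⅙)*36)/(((¼)*(¼)*(11 - 2 + 2*4))) = (½ + 6)/(((¼)*(¼)*(11 - 2 + 8))) = 13/(2*(((¼)*(¼)*17))) = 13/(2*(17/16)) = (13/2)*(16/17) = 104/17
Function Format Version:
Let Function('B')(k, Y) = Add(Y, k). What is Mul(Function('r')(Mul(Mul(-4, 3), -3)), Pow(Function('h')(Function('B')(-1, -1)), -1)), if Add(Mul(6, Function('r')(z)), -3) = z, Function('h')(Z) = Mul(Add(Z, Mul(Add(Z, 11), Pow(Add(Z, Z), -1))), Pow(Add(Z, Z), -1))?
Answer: Rational(104, 17) ≈ 6.1176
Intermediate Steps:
Function('h')(Z) = Mul(Rational(1, 2), Pow(Z, -1), Add(Z, Mul(Rational(1, 2), Pow(Z, -1), Add(11, Z)))) (Function('h')(Z) = Mul(Add(Z, Mul(Add(11, Z), Pow(Mul(2, Z), -1))), Pow(Mul(2, Z), -1)) = Mul(Add(Z, Mul(Add(11, Z), Mul(Rational(1, 2), Pow(Z, -1)))), Mul(Rational(1, 2), Pow(Z, -1))) = Mul(Add(Z, Mul(Rational(1, 2), Pow(Z, -1), Add(11, Z))), Mul(Rational(1, 2), Pow(Z, -1))) = Mul(Rational(1, 2), Pow(Z, -1), Add(Z, Mul(Rational(1, 2), Pow(Z, -1), Add(11, Z)))))
Function('r')(z) = Add(Rational(1, 2), Mul(Rational(1, 6), z))
Mul(Function('r')(Mul(Mul(-4, 3), -3)), Pow(Function('h')(Function('B')(-1, -1)), -1)) = Mul(Add(Rational(1, 2), Mul(Rational(1, 6), Mul(Mul(-4, 3), -3))), Pow(Mul(Rational(1, 4), Pow(Add(-1, -1), -2), Add(11, Add(-1, -1), Mul(2, Pow(Add(-1, -1), 2)))), -1)) = Mul(Add(Rational(1, 2), Mul(Rational(1, 6), Mul(-12, -3))), Pow(Mul(Rational(1, 4), Pow(-2, -2), Add(11, -2, Mul(2, Pow(-2, 2)))), -1)) = Mul(Add(Rational(1, 2), Mul(Rational(1, 6), 36)), Pow(Mul(Rational(1, 4), Rational(1, 4), Add(11, -2, Mul(2, 4))), -1)) = Mul(Add(Rational(1, 2), 6), Pow(Mul(Rational(1, 4), Rational(1, 4), Add(11, -2, 8)), -1)) = Mul(Rational(13, 2), Pow(Mul(Rational(1, 4), Rational(1, 4), 17), -1)) = Mul(Rational(13, 2), Pow(Rational(17, 16), -1)) = Mul(Rational(13, 2), Rational(16, 17)) = Rational(104, 17)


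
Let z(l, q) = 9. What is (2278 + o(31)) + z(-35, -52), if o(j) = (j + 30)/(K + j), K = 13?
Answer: 100689/44 ≈ 2288.4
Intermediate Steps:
o(j) = (30 + j)/(13 + j) (o(j) = (j + 30)/(13 + j) = (30 + j)/(13 + j))
(2278 + o(31)) + z(-35, -52) = (2278 + (30 + 31)/(13 + 31)) + 9 = (2278 + 61/44) + 9 = 100293/44 + 9 = 100689/44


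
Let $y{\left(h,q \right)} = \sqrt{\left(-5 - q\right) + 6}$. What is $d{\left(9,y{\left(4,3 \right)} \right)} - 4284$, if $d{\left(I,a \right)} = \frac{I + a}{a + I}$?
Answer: $-4283$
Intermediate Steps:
$y{\left(h,q \right)} = \sqrt{1 - q}$
$d{\left(I,a \right)} = 1$ ($d{\left(I,a \right)} = \frac{I + a}{I + a} = 1$)
$d{\left(9,y{\left(4,3 \right)} \right)} - 4284 = 1 - 4284 = -4283$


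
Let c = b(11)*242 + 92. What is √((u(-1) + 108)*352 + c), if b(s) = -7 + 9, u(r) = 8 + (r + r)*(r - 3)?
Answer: 8*√691 ≈ 210.29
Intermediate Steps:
u(r) = 8 + 2*r*(-3 + r) (u(r) = 8 + (2*r)*(-3 + r) = 8 + 2*r*(-3 + r))
b(s) = 2
c = 576 (c = 2*242 + 92 = 484 + 92 = 576)
√((u(-1) + 108)*352 + c) = √(((8 - 6*(-1) + 2*(-1)²) + 108)*352 + 576) = √(((8 + 6 + 2*1) + 108)*352 + 576) = √(((8 + 6 + 2) + 108)*352 + 576) = √((16 + 108)*352 + 576) = √(124*352 + 576) = √(43648 + 576) = √44224 = 8*√691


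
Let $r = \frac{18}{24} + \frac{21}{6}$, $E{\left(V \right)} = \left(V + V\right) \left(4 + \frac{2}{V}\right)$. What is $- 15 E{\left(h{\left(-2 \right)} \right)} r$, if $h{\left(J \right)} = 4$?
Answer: $-2295$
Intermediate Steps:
$E{\left(V \right)} = 2 V \left(4 + \frac{2}{V}\right)$
$r = \frac{17}{4}$ ($r = 18 \cdot \frac{1}{24} + 21 \cdot \frac{1}{6} = \frac{3}{4} + \frac{7}{2} = \frac{17}{4} \approx 4.25$)
$- 15 E{\left(h{\left(-2 \right)} \right)} r = - 15 \left(4 + 8 \cdot 4\right) \frac{17}{4} = - 15 \left(4 + 32\right) \frac{17}{4} = \left(-15\right) 36 \cdot \frac{17}{4} = \left(-540\right) \frac{17}{4} = -2295$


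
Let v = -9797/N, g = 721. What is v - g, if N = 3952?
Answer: -2859189/3952 ≈ -723.48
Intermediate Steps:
v = -9797/3952 ≈ -2.4790
v - g = -9797/3952 - 1*721 = -9797/3952 - 721 = -2859189/3952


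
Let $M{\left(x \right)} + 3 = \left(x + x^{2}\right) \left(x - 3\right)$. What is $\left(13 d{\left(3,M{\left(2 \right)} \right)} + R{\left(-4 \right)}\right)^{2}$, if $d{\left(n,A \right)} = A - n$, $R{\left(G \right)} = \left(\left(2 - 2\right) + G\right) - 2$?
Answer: $26244$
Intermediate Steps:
$M{\left(x \right)} = -3 + \left(-3 + x\right) \left(x + x^{2}\right)$ ($M{\left(x \right)} = -3 + \left(x + x^{2}\right) \left(x - 3\right) = -3 + \left(x + x^{2}\right) \left(-3 + x\right) = -3 + \left(-3 + x\right) \left(x + x^{2}\right)$)
$R{\left(G \right)} = -2 + G$ ($R{\left(G \right)} = \left(\left(2 - 2\right) + G\right) - 2 = \left(0 + G\right) - 2 = G - 2 = -2 + G$)
$\left(13 d{\left(3,M{\left(2 \right)} \right)} + R{\left(-4 \right)}\right)^{2} = \left(13 \left(\left(-3 + 2^{3} - 6 - 2 \cdot 2^{2}\right) - 3\right) - 6\right)^{2} = \left(13 \left(\left(-3 + 8 - 6 - 8\right) - 3\right) - 6\right)^{2} = \left(13 \left(-9 - 3\right) - 6\right)^{2} = \left(13 \left(-12\right) - 6\right)^{2} = \left(-156 - 6\right)^{2} = \left(-162\right)^{2} = 26244$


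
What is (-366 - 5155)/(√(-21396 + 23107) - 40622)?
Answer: 224274062/1650145173 + 5521*√1711/1650145173 ≈ 0.13605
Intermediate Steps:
(-366 - 5155)/(√(-21396 + 23107) - 40622) = -5521/(√1711 - 40622) = -5521/(-40622 + √1711)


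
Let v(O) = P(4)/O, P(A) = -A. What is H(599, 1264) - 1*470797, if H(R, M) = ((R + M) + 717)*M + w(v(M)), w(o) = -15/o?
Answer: 2795063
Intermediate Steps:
v(O) = -4/O (v(O) = (-1*4)/O = -4/O)
H(R, M) = 15*M/4 + M*(717 + M + R) (H(R, M) = ((R + M) + 717)*M - 15*(-M/4) = ((M + R) + 717)*M - (-15)*M/4 = (717 + M + R)*M + 15*M/4 = M*(717 + M + R) + 15*M/4 = 15*M/4 + M*(717 + M + R))
H(599, 1264) - 1*470797 = (¼)*1264*(2883 + 4*1264 + 4*599) - 1*470797 = (¼)*1264*(2883 + 5056 + 2396) - 470797 = (¼)*1264*10335 - 470797 = 3265860 - 470797 = 2795063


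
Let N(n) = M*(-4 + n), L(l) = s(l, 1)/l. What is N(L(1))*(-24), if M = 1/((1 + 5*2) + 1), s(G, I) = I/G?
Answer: 6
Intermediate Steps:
M = 1/12 (M = 1/((1 + 10) + 1) = 1/(11 + 1) = 1/12 ≈ 0.083333)
L(l) = l**(-2) (L(l) = (1/l)/l = 1/(l*l) = l**(-2))
N(n) = -1/3 + n/12 (N(n) = (-4 + n)/12 = -1/3 + n/12)
N(L(1))*(-24) = (-1/3 + (1/12)/1**2)*(-24) = (-1/3 + (1/12)*1)*(-24) = (-1/3 + 1/12)*(-24) = -1/4*(-24) = 6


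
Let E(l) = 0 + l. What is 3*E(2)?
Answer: 6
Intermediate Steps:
E(l) = l
3*E(2) = 3*2 = 6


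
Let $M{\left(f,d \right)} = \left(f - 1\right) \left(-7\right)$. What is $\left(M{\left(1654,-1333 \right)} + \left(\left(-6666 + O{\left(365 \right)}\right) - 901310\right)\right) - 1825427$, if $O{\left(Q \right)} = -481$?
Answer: $-2745455$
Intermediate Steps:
$M{\left(f,d \right)} = 7 - 7 f$ ($M{\left(f,d \right)} = \left(-1 + f\right) \left(-7\right) = 7 - 7 f$)
$\left(M{\left(1654,-1333 \right)} + \left(\left(-6666 + O{\left(365 \right)}\right) - 901310\right)\right) - 1825427 = \left(\left(7 - 11578\right) - 908457\right) - 1825427 = \left(-11571 - 908457\right) - 1825427 = -920028 - 1825427 = -2745455$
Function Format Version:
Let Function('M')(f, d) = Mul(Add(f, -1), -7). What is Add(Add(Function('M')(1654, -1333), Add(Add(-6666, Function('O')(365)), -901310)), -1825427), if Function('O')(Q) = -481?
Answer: -2745455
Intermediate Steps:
Function('M')(f, d) = Add(7, Mul(-7, f)) (Function('M')(f, d) = Mul(Add(-1, f), -7) = Add(7, Mul(-7, f)))
Add(Add(Function('M')(1654, -1333), Add(Add(-6666, Function('O')(365)), -901310)), -1825427) = Add(Add(Add(7, Mul(-7, 1654)), Add(Add(-6666, -481), -901310)), -1825427) = Add(Add(Add(7, -11578), Add(-7147, -901310)), -1825427) = Add(Add(-11571, -908457), -1825427) = Add(-920028, -1825427) = -2745455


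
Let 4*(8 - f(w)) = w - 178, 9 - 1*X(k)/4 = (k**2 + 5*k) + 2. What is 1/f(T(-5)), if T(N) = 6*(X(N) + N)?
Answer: 1/18 ≈ 0.055556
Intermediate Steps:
X(k) = 28 - 20*k - 4*k**2 (X(k) = 36 - 4*((k**2 + 5*k) + 2) = 36 - 4*(2 + k**2 + 5*k) = 36 + (-8 - 20*k - 4*k**2) = 28 - 20*k - 4*k**2)
T(N) = 168 - 114*N - 24*N**2 (T(N) = 6*((28 - 20*N - 4*N**2) + N) = 6*(28 - 19*N - 4*N**2) = 168 - 114*N - 24*N**2)
f(w) = 105/2 - w/4 (f(w) = 8 - (w - 178)/4 = 8 - (-178 + w)/4 = 8 + (89/2 - w/4) = 105/2 - w/4)
1/f(T(-5)) = 1/(105/2 - (168 - 114*(-5) - 24*(-5)**2)/4) = 1/(105/2 - (168 + 570 - 24*25)/4) = 1/(105/2 - (168 + 570 - 600)/4) = 1/(105/2 - 1/4*138) = 1/(105/2 - 69/2) = 1/18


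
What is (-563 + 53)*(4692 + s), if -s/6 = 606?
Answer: -538560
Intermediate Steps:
s = -3636 (s = -6*606 = -3636)
(-563 + 53)*(4692 + s) = (-563 + 53)*(4692 - 3636) = -510*1056 = -538560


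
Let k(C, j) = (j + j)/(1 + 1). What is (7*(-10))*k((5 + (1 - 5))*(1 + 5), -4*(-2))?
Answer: -560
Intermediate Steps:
k(C, j) = j (k(C, j) = (2*j)/2 = (2*j)*(½) = j)
(7*(-10))*k((5 + (1 - 5))*(1 + 5), -4*(-2)) = (7*(-10))*(-4*(-2)) = -70*8 = -560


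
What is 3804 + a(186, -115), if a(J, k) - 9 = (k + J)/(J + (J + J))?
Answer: 2127725/558 ≈ 3813.1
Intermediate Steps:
a(J, k) = 9 + (J + k)/(3*J) (a(J, k) = 9 + (k + J)/(J + (J + J)) = 9 + (J + k)/(J + 2*J) = 9 + (J + k)/((3*J)) = 9 + (J + k)*(1/(3*J)) = 9 + (J + k)/(3*J))
3804 + a(186, -115) = 3804 + (⅓)*(-115 + 28*186)/186 = 3804 + (⅓)*(1/186)*(-115 + 5208) = 3804 + (⅓)*(1/186)*5093 = 3804 + 5093/558 = 2127725/558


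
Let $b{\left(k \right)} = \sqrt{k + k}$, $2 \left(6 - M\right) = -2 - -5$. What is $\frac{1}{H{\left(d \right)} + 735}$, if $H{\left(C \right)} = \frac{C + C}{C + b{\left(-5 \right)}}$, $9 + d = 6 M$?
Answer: $\frac{41023}{30231501} + \frac{2 i \sqrt{10}}{10077167} \approx 0.001357 + 6.2761 \cdot 10^{-7} i$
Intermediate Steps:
$M = \frac{9}{2}$ ($M = 6 - \frac{-2 - -5}{2} = 6 - \frac{-2 + 5}{2} = 6 - \frac{3}{2} = \frac{9}{2} \approx 4.5$)
$d = 18$ ($d = -9 + 6 \cdot \frac{9}{2} = -9 + 27 = 18$)
$b{\left(k \right)} = \sqrt{2} \sqrt{k}$ ($b{\left(k \right)} = \sqrt{2 k} = \sqrt{2} \sqrt{k}$)
$H{\left(C \right)} = \frac{2 C}{C + i \sqrt{10}}$ ($H{\left(C \right)} = \frac{C + C}{C + \sqrt{2} \sqrt{-5}} = \frac{2 C}{C + \sqrt{2} i \sqrt{5}} = \frac{2 C}{C + i \sqrt{10}}$)
$\frac{1}{H{\left(d \right)} + 735} = \frac{1}{2 \cdot 18 \frac{1}{18 + i \sqrt{10}} + 735} = \frac{1}{\frac{36}{18 + i \sqrt{10}} + 735} = \frac{1}{735 + \frac{36}{18 + i \sqrt{10}}}$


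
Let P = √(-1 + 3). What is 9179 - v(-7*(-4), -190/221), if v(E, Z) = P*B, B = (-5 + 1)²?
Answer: 9179 - 16*√2 ≈ 9156.4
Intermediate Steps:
P = √2 ≈ 1.4142
B = 16 (B = (-4)² = 16)
v(E, Z) = 16*√2 (v(E, Z) = √2*16 = 16*√2)
9179 - v(-7*(-4), -190/221) = 9179 - 16*√2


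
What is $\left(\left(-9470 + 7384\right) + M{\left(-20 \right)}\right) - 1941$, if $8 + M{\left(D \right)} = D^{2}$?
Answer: $-3635$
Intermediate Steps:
$M{\left(D \right)} = -8 + D^{2}$
$\left(\left(-9470 + 7384\right) + M{\left(-20 \right)}\right) - 1941 = \left(\left(-9470 + 7384\right) - \left(8 - \left(-20\right)^{2}\right)\right) - 1941 = \left(-2086 + \left(-8 + 400\right)\right) - 1941 = \left(-2086 + 392\right) - 1941 = -1694 - 1941 = -3635$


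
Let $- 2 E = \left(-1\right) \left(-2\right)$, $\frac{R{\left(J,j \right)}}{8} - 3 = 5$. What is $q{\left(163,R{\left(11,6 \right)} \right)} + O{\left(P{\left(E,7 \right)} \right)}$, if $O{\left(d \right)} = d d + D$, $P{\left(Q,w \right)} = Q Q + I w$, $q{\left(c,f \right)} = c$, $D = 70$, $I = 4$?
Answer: $1074$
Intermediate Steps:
$R{\left(J,j \right)} = 64$ ($R{\left(J,j \right)} = 24 + 8 \cdot 5 = 24 + 40 = 64$)
$E = -1$ ($E = - \frac{\left(-1\right) \left(-2\right)}{2} = \left(- \frac{1}{2}\right) 2 = -1$)
$P{\left(Q,w \right)} = Q^{2} + 4 w$ ($P{\left(Q,w \right)} = Q Q + 4 w = Q^{2} + 4 w$)
$O{\left(d \right)} = 70 + d^{2}$ ($O{\left(d \right)} = d d + 70 = d^{2} + 70 = 70 + d^{2}$)
$q{\left(163,R{\left(11,6 \right)} \right)} + O{\left(P{\left(E,7 \right)} \right)} = 163 + \left(70 + \left(\left(-1\right)^{2} + 4 \cdot 7\right)^{2}\right) = 163 + \left(70 + \left(1 + 28\right)^{2}\right) = 163 + \left(70 + 29^{2}\right) = 163 + \left(70 + 841\right) = 163 + 911 = 1074$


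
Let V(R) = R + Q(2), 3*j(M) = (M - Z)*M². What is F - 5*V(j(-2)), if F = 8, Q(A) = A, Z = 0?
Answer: 34/3 ≈ 11.333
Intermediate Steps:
j(M) = M³/3 (j(M) = ((M - 1*0)*M²)/3 = ((M + 0)*M²)/3 = (M*M²)/3 = M³/3)
V(R) = 2 + R (V(R) = R + 2 = 2 + R)
F - 5*V(j(-2)) = 8 - 5*(2 + (⅓)*(-2)³) = 8 - 5*(2 + (⅓)*(-8)) = 8 - 5*(2 - 8/3) = 8 - 5*(-⅔) = 8 + 10/3 = 34/3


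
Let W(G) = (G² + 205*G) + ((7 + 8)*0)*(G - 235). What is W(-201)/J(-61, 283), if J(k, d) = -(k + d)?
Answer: 134/37 ≈ 3.6216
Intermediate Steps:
J(k, d) = -d - k (J(k, d) = -(d + k) = -d - k)
W(G) = G² + 205*G (W(G) = (G² + 205*G) + (15*0)*(-235 + G) = (G² + 205*G) + 0*(-235 + G) = (G² + 205*G) + 0 = G² + 205*G)
W(-201)/J(-61, 283) = (-201*(205 - 201))/(-1*283 - 1*(-61)) = (-201*4)/(-283 + 61) = -804/(-222) = -804*(-1/222) = 134/37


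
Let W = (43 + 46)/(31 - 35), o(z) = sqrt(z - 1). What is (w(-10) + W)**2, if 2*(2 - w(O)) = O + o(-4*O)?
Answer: 3877/16 + 61*sqrt(39)/4 ≈ 337.55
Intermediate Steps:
o(z) = sqrt(-1 + z)
w(O) = 2 - O/2 - sqrt(-1 - 4*O)/2 (w(O) = 2 - (O + sqrt(-1 - 4*O))/2 = 2 + (-O/2 - sqrt(-1 - 4*O)/2) = 2 - O/2 - sqrt(-1 - 4*O)/2)
W = -89/4 (W = 89/(-4) = 89*(-1/4) = -89/4 ≈ -22.250)
(w(-10) + W)**2 = ((2 - 1/2*(-10) - sqrt(-1 - 4*(-10))/2) - 89/4)**2 = ((2 + 5 - sqrt(-1 + 40)/2) - 89/4)**2 = ((2 + 5 - sqrt(39)/2) - 89/4)**2 = ((7 - sqrt(39)/2) - 89/4)**2 = (-61/4 - sqrt(39)/2)**2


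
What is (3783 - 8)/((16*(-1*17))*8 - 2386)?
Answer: -3775/4562 ≈ -0.82749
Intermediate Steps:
(3783 - 8)/((16*(-1*17))*8 - 2386) = 3775/((16*(-17))*8 - 2386) = 3775/(-272*8 - 2386) = 3775/(-2176 - 2386) = 3775/(-4562) = 3775*(-1/4562) = -3775/4562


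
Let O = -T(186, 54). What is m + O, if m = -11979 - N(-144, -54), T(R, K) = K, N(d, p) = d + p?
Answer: -11835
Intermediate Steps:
m = -11781 (m = -11979 - (-144 - 54) = -11979 - 1*(-198) = -11979 + 198 = -11781)
O = -54 (O = -1*54 = -54)
m + O = -11781 - 54 = -11835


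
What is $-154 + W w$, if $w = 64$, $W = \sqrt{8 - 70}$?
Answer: $-154 + 64 i \sqrt{62} \approx -154.0 + 503.94 i$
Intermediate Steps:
$W = i \sqrt{62}$ ($W = \sqrt{-62} = i \sqrt{62} \approx 7.874 i$)
$-154 + W w = -154 + i \sqrt{62} \cdot 64 = -154 + 64 i \sqrt{62}$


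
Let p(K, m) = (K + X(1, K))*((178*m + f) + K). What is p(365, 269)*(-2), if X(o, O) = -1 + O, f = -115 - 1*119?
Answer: -70002954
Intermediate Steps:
f = -234 (f = -115 - 119 = -234)
p(K, m) = (-1 + 2*K)*(-234 + K + 178*m) (p(K, m) = (K + (-1 + K))*((178*m - 234) + K) = (-1 + 2*K)*((-234 + 178*m) + K) = (-1 + 2*K)*(-234 + K + 178*m))
p(365, 269)*(-2) = (234 - 469*365 - 178*269 + 2*365² + 356*365*269)*(-2) = (234 - 171185 - 47882 + 2*133225 + 34953860)*(-2) = (234 - 171185 - 47882 + 266450 + 34953860)*(-2) = 35001477*(-2) = -70002954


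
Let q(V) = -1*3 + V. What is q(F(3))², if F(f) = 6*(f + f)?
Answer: 1089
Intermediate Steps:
F(f) = 12*f (F(f) = 6*(2*f) = 12*f)
q(V) = -3 + V
q(F(3))² = (-3 + 12*3)² = (-3 + 36)² = 33² = 1089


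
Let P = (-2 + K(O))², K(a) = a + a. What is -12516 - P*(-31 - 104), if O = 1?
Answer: -12516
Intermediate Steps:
K(a) = 2*a
P = 0 (P = (-2 + 2*1)² = (-2 + 2)² = 0² = 0)
-12516 - P*(-31 - 104) = -12516 - 0*(-31 - 104) = -12516 - 0*(-135) = -12516 - 1*0 = -12516 + 0 = -12516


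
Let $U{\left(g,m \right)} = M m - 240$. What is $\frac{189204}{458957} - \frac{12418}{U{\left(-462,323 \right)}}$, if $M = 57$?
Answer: $- \frac{2261302142}{8339707647} \approx -0.27115$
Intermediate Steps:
$U{\left(g,m \right)} = -240 + 57 m$ ($U{\left(g,m \right)} = 57 m - 240 = -240 + 57 m$)
$\frac{189204}{458957} - \frac{12418}{U{\left(-462,323 \right)}} = \frac{189204}{458957} - \frac{12418}{-240 + 57 \cdot 323} = 189204 \cdot \frac{1}{458957} - \frac{12418}{-240 + 18411} = \frac{189204}{458957} - \frac{12418}{18171} = - \frac{2261302142}{8339707647}$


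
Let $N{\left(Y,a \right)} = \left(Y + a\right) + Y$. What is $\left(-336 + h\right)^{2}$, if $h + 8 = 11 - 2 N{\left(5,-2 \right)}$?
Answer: $121801$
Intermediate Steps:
$N{\left(Y,a \right)} = a + 2 Y$
$h = -13$ ($h = -8 + \left(11 - 2 \left(-2 + 2 \cdot 5\right)\right) = -8 + \left(11 - 2 \left(-2 + 10\right)\right) = -8 + \left(11 - 16\right) = -8 - 5 = -13$)
$\left(-336 + h\right)^{2} = \left(-336 - 13\right)^{2} = \left(-349\right)^{2} = 121801$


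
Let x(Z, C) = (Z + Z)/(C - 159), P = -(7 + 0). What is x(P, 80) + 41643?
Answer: 3289811/79 ≈ 41643.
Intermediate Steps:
P = -7 (P = -1*7 = -7)
x(Z, C) = 2*Z/(-159 + C) (x(Z, C) = (2*Z)/(-159 + C) = 2*Z/(-159 + C))
x(P, 80) + 41643 = 2*(-7)/(-159 + 80) + 41643 = 2*(-7)/(-79) + 41643 = 2*(-7)*(-1/79) + 41643 = 14/79 + 41643 = 3289811/79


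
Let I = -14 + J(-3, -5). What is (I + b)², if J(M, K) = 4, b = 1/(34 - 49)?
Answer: 22801/225 ≈ 101.34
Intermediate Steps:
b = -1/15 (b = 1/(-15) = -1/15 ≈ -0.066667)
I = -10 (I = -14 + 4 = -10)
(I + b)² = (-10 - 1/15)² = (-151/15)² = 22801/225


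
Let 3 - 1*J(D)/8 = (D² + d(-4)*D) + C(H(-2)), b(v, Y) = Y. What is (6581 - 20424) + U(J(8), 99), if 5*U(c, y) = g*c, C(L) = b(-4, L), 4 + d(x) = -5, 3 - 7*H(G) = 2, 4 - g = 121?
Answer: -555641/35 ≈ -15875.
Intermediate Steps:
g = -117 (g = 4 - 1*121 = 4 - 121 = -117)
H(G) = ⅐ (H(G) = 3/7 - ⅐*2 = 3/7 - 2/7 = ⅐)
d(x) = -9 (d(x) = -4 - 5 = -9)
C(L) = L
J(D) = 160/7 - 8*D² + 72*D (J(D) = 24 - 8*((D² - 9*D) + ⅐) = 24 - 8*(⅐ + D² - 9*D) = 24 + (-8/7 - 8*D² + 72*D) = 160/7 - 8*D² + 72*D)
U(c, y) = -117*c/5 (U(c, y) = (-117*c)/5 = -117*c/5)
(6581 - 20424) + U(J(8), 99) = (6581 - 20424) - 117*(160/7 - 8*8² + 72*8)/5 = -13843 - 117*(160/7 - 8*64 + 576)/5 = -13843 - 117*(160/7 - 512 + 576)/5 = -13843 - 117/5*608/7 = -13843 - 71136/35 = -555641/35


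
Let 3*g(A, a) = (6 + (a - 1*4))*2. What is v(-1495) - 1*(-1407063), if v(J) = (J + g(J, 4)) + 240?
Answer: 1405812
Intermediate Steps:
g(A, a) = 4/3 + 2*a/3 (g(A, a) = ((6 + (a - 1*4))*2)/3 = ((6 + (a - 4))*2)/3 = ((6 + (-4 + a))*2)/3 = ((2 + a)*2)/3 = (4 + 2*a)/3 = 4/3 + 2*a/3)
v(J) = 244 + J (v(J) = (J + (4/3 + (⅔)*4)) + 240 = (J + (4/3 + 8/3)) + 240 = (J + 4) + 240 = (4 + J) + 240 = 244 + J)
v(-1495) - 1*(-1407063) = (244 - 1495) - 1*(-1407063) = -1251 + 1407063 = 1405812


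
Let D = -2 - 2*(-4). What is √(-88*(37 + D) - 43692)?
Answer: 2*I*√11869 ≈ 217.89*I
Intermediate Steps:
D = 6 (D = -2 + 8 = 6)
√(-88*(37 + D) - 43692) = √(-88*(37 + 6) - 43692) = √(-88*43 - 43692) = √(-3784 - 43692) = √(-47476) = 2*I*√11869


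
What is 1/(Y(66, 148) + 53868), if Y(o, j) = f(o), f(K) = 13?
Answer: 1/53881 ≈ 1.8559e-5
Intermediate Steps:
Y(o, j) = 13
1/(Y(66, 148) + 53868) = 1/(13 + 53868) = 1/53881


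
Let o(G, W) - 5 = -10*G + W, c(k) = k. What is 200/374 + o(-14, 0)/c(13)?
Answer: 28415/2431 ≈ 11.689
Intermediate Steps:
o(G, W) = 5 + W - 10*G (o(G, W) = 5 + (-10*G + W) = 5 + (W - 10*G) = 5 + W - 10*G)
200/374 + o(-14, 0)/c(13) = 200/374 + (5 + 0 - 10*(-14))/13 = 200*(1/374) + (5 + 0 + 140)*(1/13) = 100/187 + 145*(1/13) = 100/187 + 145/13 = 28415/2431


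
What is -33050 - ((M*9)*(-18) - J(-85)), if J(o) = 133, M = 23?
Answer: -29191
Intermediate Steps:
-33050 - ((M*9)*(-18) - J(-85)) = -33050 - ((23*9)*(-18) - 1*133) = -33050 - (207*(-18) - 133) = -33050 - (-3726 - 133) = -33050 - 1*(-3859) = -33050 + 3859 = -29191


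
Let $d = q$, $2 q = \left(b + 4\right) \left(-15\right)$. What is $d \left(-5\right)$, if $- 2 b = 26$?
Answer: $- \frac{675}{2} \approx -337.5$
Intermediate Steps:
$b = -13$ ($b = \left(- \frac{1}{2}\right) 26 = -13$)
$q = \frac{135}{2}$ ($q = \frac{\left(-13 + 4\right) \left(-15\right)}{2} = \frac{\left(-9\right) \left(-15\right)}{2} = \frac{1}{2} \cdot 135 = \frac{135}{2} \approx 67.5$)
$d = \frac{135}{2} \approx 67.5$
$d \left(-5\right) = \frac{135}{2} \left(-5\right) = - \frac{675}{2}$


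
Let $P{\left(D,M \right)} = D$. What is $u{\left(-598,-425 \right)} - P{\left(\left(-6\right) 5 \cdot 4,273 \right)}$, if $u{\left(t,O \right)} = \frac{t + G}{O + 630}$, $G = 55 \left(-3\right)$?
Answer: $\frac{23837}{205} \approx 116.28$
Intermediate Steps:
$G = -165$
$u{\left(t,O \right)} = \frac{-165 + t}{630 + O}$ ($u{\left(t,O \right)} = \frac{t - 165}{O + 630} = \frac{-165 + t}{630 + O}$)
$u{\left(-598,-425 \right)} - P{\left(\left(-6\right) 5 \cdot 4,273 \right)} = \frac{-165 - 598}{630 - 425} - \left(-6\right) 5 \cdot 4 = \frac{1}{205} \left(-763\right) - \left(-30\right) 4 = \frac{1}{205} \left(-763\right) - -120 = - \frac{763}{205} + 120 = \frac{23837}{205}$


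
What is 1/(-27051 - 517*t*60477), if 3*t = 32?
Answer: -1/1969473823 ≈ -5.0775e-10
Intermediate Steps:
t = 32/3 (t = (⅓)*32 = 32/3 ≈ 10.667)
1/(-27051 - 517*t*60477) = 1/(-27051 - 517*32/3*60477) = (1/60477)/(-27051 - 16544/3) = (1/60477)/(-97697/3) = -3/97697*1/60477 = -1/1969473823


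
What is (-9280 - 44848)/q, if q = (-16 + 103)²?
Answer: -54128/7569 ≈ -7.1513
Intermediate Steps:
q = 7569 (q = 87² = 7569)
(-9280 - 44848)/q = (-9280 - 44848)/7569 = -54128*1/7569 = -54128/7569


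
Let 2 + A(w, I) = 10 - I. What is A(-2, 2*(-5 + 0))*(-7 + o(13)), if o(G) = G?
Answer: 108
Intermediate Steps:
A(w, I) = 8 - I (A(w, I) = -2 + (10 - I) = 8 - I)
A(-2, 2*(-5 + 0))*(-7 + o(13)) = (8 - 2*(-5 + 0))*(-7 + 13) = (8 - 2*(-5))*6 = (8 - 1*(-10))*6 = (8 + 10)*6 = 18*6 = 108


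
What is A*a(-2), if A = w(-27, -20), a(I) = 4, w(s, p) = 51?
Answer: 204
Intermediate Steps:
A = 51
A*a(-2) = 51*4 = 204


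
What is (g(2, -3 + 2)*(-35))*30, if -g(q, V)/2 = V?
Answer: -2100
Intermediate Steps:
g(q, V) = -2*V
(g(2, -3 + 2)*(-35))*30 = (-2*(-3 + 2)*(-35))*30 = (-2*(-1)*(-35))*30 = (2*(-35))*30 = -70*30 = -2100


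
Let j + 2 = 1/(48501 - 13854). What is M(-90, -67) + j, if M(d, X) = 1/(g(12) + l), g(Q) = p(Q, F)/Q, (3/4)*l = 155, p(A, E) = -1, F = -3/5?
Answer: -171361583/85889913 ≈ -1.9951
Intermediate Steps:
F = -⅗ (F = -3*⅕ = -⅗ ≈ -0.60000)
l = 620/3 (l = (4/3)*155 = 620/3 ≈ 206.67)
g(Q) = -1/Q
j = -69293/34647 (j = -2 + 1/(48501 - 13854) = -2 + 1/34647 = -69293/34647 ≈ -2.0000)
M(d, X) = 12/2479 (M(d, X) = 1/(-1/12 + 620/3) = 1/(2479/12) = 12/2479)
M(-90, -67) + j = 12/2479 - 69293/34647 = -171361583/85889913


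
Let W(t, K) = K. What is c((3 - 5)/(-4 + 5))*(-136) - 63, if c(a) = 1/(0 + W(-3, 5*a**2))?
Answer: -349/5 ≈ -69.800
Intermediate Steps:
c(a) = 1/(5*a**2) (c(a) = 1/(0 + 5*a**2) = 1/(5*a**2))
c((3 - 5)/(-4 + 5))*(-136) - 63 = (1/(5*((3 - 5)/(-4 + 5))**2))*(-136) - 63 = (1/(5*(-2/1)**2))*(-136) - 63 = (1/(5*(-2*1)**2))*(-136) - 63 = ((1/5)/(-2)**2)*(-136) - 63 = ((1/5)*(1/4))*(-136) - 63 = (1/20)*(-136) - 63 = -34/5 - 63 = -349/5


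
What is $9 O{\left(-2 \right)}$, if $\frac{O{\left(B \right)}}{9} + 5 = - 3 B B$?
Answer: $-1377$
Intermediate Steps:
$O{\left(B \right)} = -45 - 27 B^{2}$ ($O{\left(B \right)} = -45 + 9 \left(- 3 B B\right) = -45 + 9 \left(- 3 B^{2}\right) = -45 - 27 B^{2}$)
$9 O{\left(-2 \right)} = 9 \left(-45 - 27 \left(-2\right)^{2}\right) = 9 \left(-45 - 108\right) = 9 \left(-153\right) = -1377$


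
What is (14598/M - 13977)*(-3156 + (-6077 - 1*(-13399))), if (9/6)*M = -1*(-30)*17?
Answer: -4934191653/85 ≈ -5.8049e+7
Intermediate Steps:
M = 340 (M = 2*(-1*(-30)*17)/3 = 2*(30*17)/3 = (2/3)*510 = 340)
(14598/M - 13977)*(-3156 + (-6077 - 1*(-13399))) = (14598/340 - 13977)*(-3156 + (-6077 - 1*(-13399))) = (14598*(1/340) - 13977)*(-3156 + (-6077 + 13399)) = (7299/170 - 13977)*(-3156 + 7322) = -2368791/170*4166 = -4934191653/85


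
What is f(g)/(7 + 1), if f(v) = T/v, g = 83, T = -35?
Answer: -35/664 ≈ -0.052711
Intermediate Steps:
f(v) = -35/v
f(g)/(7 + 1) = (-35/83)/(7 + 1) = -35*1/83/8 = -35/83*⅛ = -35/664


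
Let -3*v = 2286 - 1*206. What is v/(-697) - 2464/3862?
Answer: 1440368/4037721 ≈ 0.35673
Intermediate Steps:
v = -2080/3 (v = -(2286 - 1*206)/3 = -(2286 - 206)/3 = -⅓*2080 = -2080/3 ≈ -693.33)
v/(-697) - 2464/3862 = -2080/3/(-697) - 2464/3862 = -2080/3*(-1/697) - 2464*1/3862 = 2080/2091 - 1232/1931 = 1440368/4037721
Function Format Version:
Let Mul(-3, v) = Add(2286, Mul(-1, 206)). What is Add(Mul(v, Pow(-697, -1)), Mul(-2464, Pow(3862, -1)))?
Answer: Rational(1440368, 4037721) ≈ 0.35673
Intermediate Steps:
v = Rational(-2080, 3) (v = Mul(Rational(-1, 3), Add(2286, Mul(-1, 206))) = Mul(Rational(-1, 3), Add(2286, -206)) = Mul(Rational(-1, 3), 2080) = Rational(-2080, 3) ≈ -693.33)
Add(Mul(v, Pow(-697, -1)), Mul(-2464, Pow(3862, -1))) = Add(Mul(Rational(-2080, 3), Pow(-697, -1)), Mul(-2464, Pow(3862, -1))) = Add(Mul(Rational(-2080, 3), Rational(-1, 697)), Mul(-2464, Rational(1, 3862))) = Add(Rational(2080, 2091), Rational(-1232, 1931)) = Rational(1440368, 4037721)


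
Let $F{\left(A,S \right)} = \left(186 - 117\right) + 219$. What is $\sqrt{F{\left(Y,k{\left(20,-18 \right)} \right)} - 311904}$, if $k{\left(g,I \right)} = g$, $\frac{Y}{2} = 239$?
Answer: $24 i \sqrt{541} \approx 558.23 i$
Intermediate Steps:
$Y = 478$ ($Y = 2 \cdot 239 = 478$)
$F{\left(A,S \right)} = 288$ ($F{\left(A,S \right)} = 69 + 219 = 288$)
$\sqrt{F{\left(Y,k{\left(20,-18 \right)} \right)} - 311904} = \sqrt{288 - 311904} = \sqrt{-311616} = 24 i \sqrt{541}$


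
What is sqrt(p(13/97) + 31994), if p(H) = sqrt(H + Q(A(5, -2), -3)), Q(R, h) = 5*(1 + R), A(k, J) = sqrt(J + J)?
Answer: sqrt(301031546 + 97*sqrt(194)*sqrt(249 + 485*I))/97 ≈ 178.88 + 0.0048844*I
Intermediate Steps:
A(k, J) = sqrt(2)*sqrt(J) (A(k, J) = sqrt(2*J) = sqrt(2)*sqrt(J))
Q(R, h) = 5 + 5*R
p(H) = sqrt(5 + H + 10*I) (p(H) = sqrt(H + (5 + 5*(sqrt(2)*sqrt(-2)))) = sqrt(H + (5 + 5*(sqrt(2)*(I*sqrt(2))))) = sqrt(H + (5 + 5*(2*I))) = sqrt(H + (5 + 10*I)) = sqrt(5 + H + 10*I))
sqrt(p(13/97) + 31994) = sqrt(sqrt(5 + 13/97 + 10*I) + 31994) = sqrt(sqrt(498/97 + 10*I) + 31994) = sqrt(31994 + sqrt(498/97 + 10*I))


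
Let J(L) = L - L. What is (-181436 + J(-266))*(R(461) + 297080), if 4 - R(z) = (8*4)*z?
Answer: -51225188752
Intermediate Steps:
J(L) = 0
R(z) = 4 - 32*z (R(z) = 4 - 8*4*z = 4 - 32*z)
(-181436 + J(-266))*(R(461) + 297080) = (-181436 + 0)*((4 - 32*461) + 297080) = -181436*((4 - 14752) + 297080) = -181436*(-14748 + 297080) = -181436*282332 = -51225188752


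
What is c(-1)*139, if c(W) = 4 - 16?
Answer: -1668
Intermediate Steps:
c(W) = -12
c(-1)*139 = -12*139 = -1668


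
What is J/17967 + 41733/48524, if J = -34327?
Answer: -915866537/871830708 ≈ -1.0505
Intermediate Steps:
J/17967 + 41733/48524 = -34327/17967 + 41733/48524 = -915866537/871830708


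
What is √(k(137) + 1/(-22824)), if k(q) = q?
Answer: √1982446358/3804 ≈ 11.705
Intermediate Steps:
√(k(137) + 1/(-22824)) = √(137 + 1/(-22824)) = √(137 - 1/22824) = √(3126887/22824) = √1982446358/3804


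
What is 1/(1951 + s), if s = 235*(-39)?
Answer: -1/7214 ≈ -0.00013862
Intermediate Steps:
s = -9165
1/(1951 + s) = 1/(1951 - 9165) = 1/(-7214) = -1/7214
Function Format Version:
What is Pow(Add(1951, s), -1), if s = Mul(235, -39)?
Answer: Rational(-1, 7214) ≈ -0.00013862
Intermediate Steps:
s = -9165
Pow(Add(1951, s), -1) = Pow(Add(1951, -9165), -1) = Pow(-7214, -1) = Rational(-1, 7214)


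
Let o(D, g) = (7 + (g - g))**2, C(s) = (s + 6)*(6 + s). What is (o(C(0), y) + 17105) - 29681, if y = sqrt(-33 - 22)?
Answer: -12527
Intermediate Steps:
C(s) = (6 + s)**2 (C(s) = (6 + s)*(6 + s) = (6 + s)**2)
y = I*sqrt(55) (y = sqrt(-55) = I*sqrt(55) ≈ 7.4162*I)
o(D, g) = 49 (o(D, g) = (7 + 0)**2 = 7**2 = 49)
(o(C(0), y) + 17105) - 29681 = (49 + 17105) - 29681 = 17154 - 29681 = -12527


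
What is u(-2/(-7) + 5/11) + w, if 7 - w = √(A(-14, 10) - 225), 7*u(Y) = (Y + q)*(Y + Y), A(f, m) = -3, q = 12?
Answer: 402355/41503 - 2*I*√57 ≈ 9.6946 - 15.1*I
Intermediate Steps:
u(Y) = 2*Y*(12 + Y)/7 (u(Y) = ((Y + 12)*(Y + Y))/7 = ((12 + Y)*(2*Y))/7 = (2*Y*(12 + Y))/7 = 2*Y*(12 + Y)/7)
w = 7 - 2*I*√57 (w = 7 - √(-3 - 225) = 7 - √(-228) = 7 - 2*I*√57 ≈ 7.0 - 15.1*I)
u(-2/(-7) + 5/11) + w = 2*(-2/(-7) + 5/11)*(12 + (-2/(-7) + 5/11))/7 + (7 - 2*I*√57) = 2*(-2*(-⅐) + 5*(1/11))*(12 + (-2*(-⅐) + 5*(1/11)))/7 + (7 - 2*I*√57) = 2*(2/7 + 5/11)*(12 + (2/7 + 5/11))/7 + (7 - 2*I*√57) = (2/7)*(57/77)*(12 + 57/77) + (7 - 2*I*√57) = (2/7)*(57/77)*(981/77) + (7 - 2*I*√57) = 111834/41503 + (7 - 2*I*√57) = 402355/41503 - 2*I*√57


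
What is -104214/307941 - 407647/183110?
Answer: -48204616789/18795692170 ≈ -2.5647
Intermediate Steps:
-104214/307941 - 407647/183110 = -104214*1/307941 - 407647*1/183110 = -34738/102647 - 407647/183110 = -48204616789/18795692170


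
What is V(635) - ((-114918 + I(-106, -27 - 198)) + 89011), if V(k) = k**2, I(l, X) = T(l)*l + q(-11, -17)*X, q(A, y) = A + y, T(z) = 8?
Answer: 423680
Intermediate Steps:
I(l, X) = -28*X + 8*l (I(l, X) = 8*l + (-11 - 17)*X = 8*l - 28*X = -28*X + 8*l)
V(635) - ((-114918 + I(-106, -27 - 198)) + 89011) = 635**2 - ((-114918 + (-28*(-27 - 198) + 8*(-106))) + 89011) = 403225 - ((-114918 + (-28*(-225) - 848)) + 89011) = 403225 - ((-114918 + (6300 - 848)) + 89011) = 403225 - ((-114918 + 5452) + 89011) = 403225 - (-109466 + 89011) = 403225 - 1*(-20455) = 403225 + 20455 = 423680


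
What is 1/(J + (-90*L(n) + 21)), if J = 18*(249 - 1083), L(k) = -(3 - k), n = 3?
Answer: -1/14991 ≈ -6.6707e-5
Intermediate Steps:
L(k) = -3 + k
J = -15012 (J = 18*(-834) = -15012)
1/(J + (-90*L(n) + 21)) = 1/(-15012 + (-90*(-3 + 3) + 21)) = 1/(-15012 + (-90*0 + 21)) = 1/(-15012 + (0 + 21)) = 1/(-15012 + 21) = 1/(-14991) = -1/14991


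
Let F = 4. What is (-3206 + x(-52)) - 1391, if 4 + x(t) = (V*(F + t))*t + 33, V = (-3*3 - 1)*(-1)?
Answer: 20392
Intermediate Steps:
V = 10 (V = (-9 - 1)*(-1) = -10*(-1) = 10)
x(t) = 29 + t*(40 + 10*t) (x(t) = -4 + ((10*(4 + t))*t + 33) = -4 + ((40 + 10*t)*t + 33) = -4 + (t*(40 + 10*t) + 33) = -4 + (33 + t*(40 + 10*t)) = 29 + t*(40 + 10*t))
(-3206 + x(-52)) - 1391 = (-3206 + (29 + 10*(-52)² + 40*(-52))) - 1391 = (-3206 + (29 + 10*2704 - 2080)) - 1391 = (-3206 + (29 + 27040 - 2080)) - 1391 = (-3206 + 24989) - 1391 = 21783 - 1391 = 20392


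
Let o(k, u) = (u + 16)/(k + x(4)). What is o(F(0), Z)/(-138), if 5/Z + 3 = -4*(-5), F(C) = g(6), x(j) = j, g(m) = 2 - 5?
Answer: -277/2346 ≈ -0.11807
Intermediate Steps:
g(m) = -3
F(C) = -3
Z = 5/17 (Z = 5/(-3 - 4*(-5)) = 5/(-3 + 20) = 5/17 ≈ 0.29412)
o(k, u) = (16 + u)/(4 + k) (o(k, u) = (u + 16)/(k + 4) = (16 + u)/(4 + k))
o(F(0), Z)/(-138) = ((16 + 5/17)/(4 - 3))/(-138) = ((277/17)/1)*(-1/138) = (1*(277/17))*(-1/138) = (277/17)*(-1/138) = -277/2346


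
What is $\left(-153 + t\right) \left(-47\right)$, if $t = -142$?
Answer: $13865$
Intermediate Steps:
$\left(-153 + t\right) \left(-47\right) = \left(-153 - 142\right) \left(-47\right) = \left(-295\right) \left(-47\right) = 13865$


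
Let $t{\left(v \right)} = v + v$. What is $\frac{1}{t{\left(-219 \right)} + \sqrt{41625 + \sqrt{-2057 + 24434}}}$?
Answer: $- \frac{1}{438 - \sqrt{41625 + \sqrt{22377}}} \approx -0.0042806$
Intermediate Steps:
$t{\left(v \right)} = 2 v$
$\frac{1}{t{\left(-219 \right)} + \sqrt{41625 + \sqrt{-2057 + 24434}}} = \frac{1}{2 \left(-219\right) + \sqrt{41625 + \sqrt{-2057 + 24434}}} = \frac{1}{-438 + \sqrt{41625 + \sqrt{22377}}}$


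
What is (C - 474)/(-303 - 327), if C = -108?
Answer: 97/105 ≈ 0.92381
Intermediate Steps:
(C - 474)/(-303 - 327) = (-108 - 474)/(-303 - 327) = -582/(-630) = -582*(-1/630) = 97/105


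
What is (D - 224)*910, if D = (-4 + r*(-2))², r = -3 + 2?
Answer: -200200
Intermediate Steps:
r = -1
D = 4 (D = (-4 - 1*(-2))² = (-4 + 2)² = (-2)² = 4)
(D - 224)*910 = (4 - 224)*910 = -220*910 = -200200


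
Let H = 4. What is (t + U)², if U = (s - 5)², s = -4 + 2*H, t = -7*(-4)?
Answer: 841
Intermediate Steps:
t = 28
s = 4 (s = -4 + 2*4 = -4 + 8 = 4)
U = 1 (U = (4 - 5)² = (-1)² = 1)
(t + U)² = (28 + 1)² = 29² = 841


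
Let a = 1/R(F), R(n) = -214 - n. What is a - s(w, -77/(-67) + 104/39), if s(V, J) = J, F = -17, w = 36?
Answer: -151300/39597 ≈ -3.8210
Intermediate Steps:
a = -1/197 (a = 1/(-214 - 1*(-17)) = 1/(-214 + 17) = 1/(-197) = -1/197 ≈ -0.0050761)
a - s(w, -77/(-67) + 104/39) = -1/197 - (-77/(-67) + 104/39) = -1/197 - (-77*(-1/67) + 104*(1/39)) = -1/197 - (77/67 + 8/3) = -1/197 - 1*767/201 = -1/197 - 767/201 = -151300/39597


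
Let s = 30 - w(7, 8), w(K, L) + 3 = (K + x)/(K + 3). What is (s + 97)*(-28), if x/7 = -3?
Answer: -18396/5 ≈ -3679.2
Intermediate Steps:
x = -21 (x = 7*(-3) = -21)
w(K, L) = -3 + (-21 + K)/(3 + K) (w(K, L) = -3 + (K - 21)/(K + 3) = -3 + (-21 + K)/(3 + K))
s = 172/5 (s = 30 - 2*(-15 - 1*7)/(3 + 7) = 30 - 2*(-15 - 7)/10 = 30 - 2*(-22)/10 = 30 - 1*(-22/5) = 30 + 22/5 = 172/5 ≈ 34.400)
(s + 97)*(-28) = (172/5 + 97)*(-28) = (657/5)*(-28) = -18396/5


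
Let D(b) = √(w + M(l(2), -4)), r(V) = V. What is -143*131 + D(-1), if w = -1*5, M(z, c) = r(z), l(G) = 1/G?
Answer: -18733 + 3*I*√2/2 ≈ -18733.0 + 2.1213*I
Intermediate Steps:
M(z, c) = z
w = -5
D(b) = 3*I*√2/2 (D(b) = √(-5 + 1/2) = √(-5 + ½) = √(-9/2) = 3*I*√2/2)
-143*131 + D(-1) = -143*131 + 3*I*√2/2 = -18733 + 3*I*√2/2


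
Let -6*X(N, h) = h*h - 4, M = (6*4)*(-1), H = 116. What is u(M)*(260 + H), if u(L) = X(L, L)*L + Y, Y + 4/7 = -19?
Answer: 5970504/7 ≈ 8.5293e+5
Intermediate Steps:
Y = -137/7 (Y = -4/7 - 19 = -137/7 ≈ -19.571)
M = -24 (M = 24*(-1) = -24)
X(N, h) = ⅔ - h²/6 (X(N, h) = -(h*h - 4)/6 = -(h² - 4)/6 = -(-4 + h²)/6 = ⅔ - h²/6)
u(L) = -137/7 + L*(⅔ - L²/6) (u(L) = (⅔ - L²/6)*L - 137/7 = L*(⅔ - L²/6) - 137/7 = -137/7 + L*(⅔ - L²/6))
u(M)*(260 + H) = (-137/7 - ⅙*(-24)³ + (⅔)*(-24))*(260 + 116) = (-137/7 - ⅙*(-13824) - 16)*376 = (-137/7 + 2304 - 16)*376 = (15879/7)*376 = 5970504/7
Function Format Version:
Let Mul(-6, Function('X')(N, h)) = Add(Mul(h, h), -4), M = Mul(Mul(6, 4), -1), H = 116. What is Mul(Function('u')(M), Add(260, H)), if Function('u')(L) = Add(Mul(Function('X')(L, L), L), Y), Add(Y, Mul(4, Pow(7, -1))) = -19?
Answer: Rational(5970504, 7) ≈ 8.5293e+5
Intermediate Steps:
Y = Rational(-137, 7) (Y = Add(Rational(-4, 7), -19) = Rational(-137, 7) ≈ -19.571)
M = -24 (M = Mul(24, -1) = -24)
Function('X')(N, h) = Add(Rational(2, 3), Mul(Rational(-1, 6), Pow(h, 2))) (Function('X')(N, h) = Mul(Rational(-1, 6), Add(Mul(h, h), -4)) = Mul(Rational(-1, 6), Add(Pow(h, 2), -4)) = Mul(Rational(-1, 6), Add(-4, Pow(h, 2))) = Add(Rational(2, 3), Mul(Rational(-1, 6), Pow(h, 2))))
Function('u')(L) = Add(Rational(-137, 7), Mul(L, Add(Rational(2, 3), Mul(Rational(-1, 6), Pow(L, 2))))) (Function('u')(L) = Add(Mul(Add(Rational(2, 3), Mul(Rational(-1, 6), Pow(L, 2))), L), Rational(-137, 7)) = Add(Mul(L, Add(Rational(2, 3), Mul(Rational(-1, 6), Pow(L, 2)))), Rational(-137, 7)) = Add(Rational(-137, 7), Mul(L, Add(Rational(2, 3), Mul(Rational(-1, 6), Pow(L, 2))))))
Mul(Function('u')(M), Add(260, H)) = Mul(Add(Rational(-137, 7), Mul(Rational(-1, 6), Pow(-24, 3)), Mul(Rational(2, 3), -24)), Add(260, 116)) = Mul(Add(Rational(-137, 7), Mul(Rational(-1, 6), -13824), -16), 376) = Mul(Add(Rational(-137, 7), 2304, -16), 376) = Mul(Rational(15879, 7), 376) = Rational(5970504, 7)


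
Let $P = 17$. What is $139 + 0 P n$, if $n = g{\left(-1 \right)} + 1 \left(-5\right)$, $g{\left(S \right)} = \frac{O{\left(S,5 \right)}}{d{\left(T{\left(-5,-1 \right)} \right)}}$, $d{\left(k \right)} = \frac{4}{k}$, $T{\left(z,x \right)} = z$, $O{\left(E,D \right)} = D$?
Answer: $139$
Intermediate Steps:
$g{\left(S \right)} = - \frac{25}{4}$ ($g{\left(S \right)} = \frac{5}{4 \frac{1}{-5}} = \frac{5}{4 \left(- \frac{1}{5}\right)} = \frac{5}{- \frac{4}{5}} = 5 \left(- \frac{5}{4}\right) = - \frac{25}{4}$)
$n = - \frac{45}{4}$ ($n = - \frac{25}{4} + 1 \left(-5\right) = - \frac{25}{4} - 5 = - \frac{45}{4} \approx -11.25$)
$139 + 0 P n = 139 + 0 \cdot 17 \left(- \frac{45}{4}\right) = 139 + 0 \left(- \frac{45}{4}\right) = 139 + 0 = 139$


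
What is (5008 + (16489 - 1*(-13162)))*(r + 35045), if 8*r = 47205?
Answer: 11353075335/8 ≈ 1.4191e+9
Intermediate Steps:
r = 47205/8 (r = (⅛)*47205 = 47205/8 ≈ 5900.6)
(5008 + (16489 - 1*(-13162)))*(r + 35045) = (5008 + (16489 - 1*(-13162)))*(47205/8 + 35045) = (5008 + (16489 + 13162))*(327565/8) = (5008 + 29651)*(327565/8) = 34659*(327565/8) = 11353075335/8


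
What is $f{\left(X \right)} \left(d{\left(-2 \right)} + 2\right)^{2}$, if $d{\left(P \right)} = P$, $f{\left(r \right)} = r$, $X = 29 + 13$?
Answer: $0$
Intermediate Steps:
$X = 42$
$f{\left(X \right)} \left(d{\left(-2 \right)} + 2\right)^{2} = 42 \left(-2 + 2\right)^{2} = 42 \cdot 0^{2} = 42 \cdot 0 = 0$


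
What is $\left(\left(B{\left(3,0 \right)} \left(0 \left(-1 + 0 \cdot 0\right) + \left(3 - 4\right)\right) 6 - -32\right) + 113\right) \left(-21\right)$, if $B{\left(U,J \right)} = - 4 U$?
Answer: $-4557$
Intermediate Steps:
$\left(\left(B{\left(3,0 \right)} \left(0 \left(-1 + 0 \cdot 0\right) + \left(3 - 4\right)\right) 6 - -32\right) + 113\right) \left(-21\right) = \left(\left(\left(-4\right) 3 \left(0 \left(-1 + 0 \cdot 0\right) + \left(3 - 4\right)\right) 6 - -32\right) + 113\right) \left(-21\right) = \left(\left(- 12 \left(0 \left(-1 + 0\right) + \left(3 - 4\right)\right) 6 + 32\right) + 113\right) \left(-21\right) = \left(\left(- 12 \left(0 \left(-1\right) - 1\right) 6 + 32\right) + 113\right) \left(-21\right) = \left(\left(- 12 \left(0 - 1\right) 6 + 32\right) + 113\right) \left(-21\right) = \left(\left(\left(-12\right) \left(-1\right) 6 + 32\right) + 113\right) \left(-21\right) = \left(\left(12 \cdot 6 + 32\right) + 113\right) \left(-21\right) = \left(\left(72 + 32\right) + 113\right) \left(-21\right) = \left(104 + 113\right) \left(-21\right) = 217 \left(-21\right) = -4557$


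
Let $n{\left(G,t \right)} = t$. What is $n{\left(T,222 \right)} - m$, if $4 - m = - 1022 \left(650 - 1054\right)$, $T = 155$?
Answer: $413106$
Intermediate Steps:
$m = -412884$ ($m = 4 - - 1022 \left(650 - 1054\right) = 4 - \left(-1022\right) \left(-404\right) = 4 - 412888 = -412884$)
$n{\left(T,222 \right)} - m = 222 - -412884 = 222 + 412884 = 413106$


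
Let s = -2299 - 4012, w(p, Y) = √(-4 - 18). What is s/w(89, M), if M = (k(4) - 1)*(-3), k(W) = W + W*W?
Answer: 6311*I*√22/22 ≈ 1345.5*I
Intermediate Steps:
k(W) = W + W²
M = -57 (M = (4*(1 + 4) - 1)*(-3) = (4*5 - 1)*(-3) = (20 - 1)*(-3) = 19*(-3) = -57)
w(p, Y) = I*√22 (w(p, Y) = √(-22) = I*√22)
s = -6311
s/w(89, M) = -6311*(-I*√22/22) = -(-6311)*I*√22/22 = 6311*I*√22/22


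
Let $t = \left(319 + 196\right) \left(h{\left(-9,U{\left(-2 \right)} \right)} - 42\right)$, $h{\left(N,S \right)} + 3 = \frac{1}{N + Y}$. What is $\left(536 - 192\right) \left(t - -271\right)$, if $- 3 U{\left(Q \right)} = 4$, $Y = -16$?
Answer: $- \frac{39430312}{5} \approx -7.8861 \cdot 10^{6}$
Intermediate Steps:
$U{\left(Q \right)} = - \frac{4}{3}$ ($U{\left(Q \right)} = \left(- \frac{1}{3}\right) 4 = - \frac{4}{3}$)
$h{\left(N,S \right)} = -3 + \frac{1}{-16 + N}$ ($h{\left(N,S \right)} = -3 + \frac{1}{N - 16} = -3 + \frac{1}{-16 + N}$)
$t = - \frac{115978}{5}$ ($t = \left(319 + 196\right) \left(\frac{49 - -27}{-16 - 9} - 42\right) = 515 \left(\frac{49 + 27}{-25} - 42\right) = 515 \left(\left(- \frac{1}{25}\right) 76 - 42\right) = 515 \left(- \frac{76}{25} - 42\right) = 515 \left(- \frac{1126}{25}\right) = - \frac{115978}{5} \approx -23196.0$)
$\left(536 - 192\right) \left(t - -271\right) = \left(536 - 192\right) \left(- \frac{115978}{5} - -271\right) = 344 \left(- \frac{115978}{5} + 271\right) = 344 \left(- \frac{114623}{5}\right) = - \frac{39430312}{5}$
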